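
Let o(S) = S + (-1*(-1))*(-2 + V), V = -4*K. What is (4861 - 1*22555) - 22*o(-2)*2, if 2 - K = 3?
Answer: -17694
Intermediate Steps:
K = -1 (K = 2 - 1*3 = 2 - 3 = -1)
V = 4 (V = -4*(-1) = 4)
o(S) = 2 + S (o(S) = S + (-1*(-1))*(-2 + 4) = S + 1*2 = S + 2 = 2 + S)
(4861 - 1*22555) - 22*o(-2)*2 = (4861 - 1*22555) - 22*(2 - 2)*2 = (4861 - 22555) - 22*0*2 = -17694 + 0*2 = -17694 + 0 = -17694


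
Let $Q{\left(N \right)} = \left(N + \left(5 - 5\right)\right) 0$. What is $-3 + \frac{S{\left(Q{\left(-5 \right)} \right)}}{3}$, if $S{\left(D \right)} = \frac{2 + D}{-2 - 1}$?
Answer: $- \frac{29}{9} \approx -3.2222$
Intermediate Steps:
$Q{\left(N \right)} = 0$ ($Q{\left(N \right)} = \left(N + \left(5 - 5\right)\right) 0 = \left(N + 0\right) 0 = N 0 = 0$)
$S{\left(D \right)} = - \frac{2}{3} - \frac{D}{3}$ ($S{\left(D \right)} = \frac{2 + D}{-3} = \left(2 + D\right) \left(- \frac{1}{3}\right) = - \frac{2}{3} - \frac{D}{3}$)
$-3 + \frac{S{\left(Q{\left(-5 \right)} \right)}}{3} = -3 + \frac{- \frac{2}{3} - 0}{3} = -3 + \left(- \frac{2}{3} + 0\right) \frac{1}{3} = -3 - \frac{2}{9} = - \frac{29}{9}$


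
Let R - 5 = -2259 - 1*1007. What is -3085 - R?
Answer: 176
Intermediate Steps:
R = -3261 (R = 5 + (-2259 - 1*1007) = 5 + (-2259 - 1007) = 5 - 3266 = -3261)
-3085 - R = -3085 - 1*(-3261) = -3085 + 3261 = 176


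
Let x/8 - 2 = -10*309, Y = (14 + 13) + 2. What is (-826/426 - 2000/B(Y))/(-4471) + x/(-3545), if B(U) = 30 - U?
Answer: 25037821477/3375985035 ≈ 7.4165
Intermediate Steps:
Y = 29 (Y = 27 + 2 = 29)
x = -24704 (x = 16 + 8*(-10*309) = 16 + 8*(-3090) = 16 - 24720 = -24704)
(-826/426 - 2000/B(Y))/(-4471) + x/(-3545) = (-826/426 - 2000/(30 - 1*29))/(-4471) - 24704/(-3545) = (-826*1/426 - 2000/(30 - 29))*(-1/4471) - 24704*(-1/3545) = (-413/213 - 2000/1)*(-1/4471) + 24704/3545 = (-413/213 - 2000*1)*(-1/4471) + 24704/3545 = (-413/213 - 2000)*(-1/4471) + 24704/3545 = -426413/213*(-1/4471) + 24704/3545 = 426413/952323 + 24704/3545 = 25037821477/3375985035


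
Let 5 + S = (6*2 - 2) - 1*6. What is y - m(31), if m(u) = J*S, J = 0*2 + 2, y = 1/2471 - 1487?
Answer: -3669434/2471 ≈ -1485.0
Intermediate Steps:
y = -3674376/2471 (y = 1/2471 - 1487 = -3674376/2471 ≈ -1487.0)
J = 2 (J = 0 + 2 = 2)
S = -1 (S = -5 + ((6*2 - 2) - 1*6) = -5 + ((12 - 2) - 6) = -5 + (10 - 6) = -5 + 4 = -1)
m(u) = -2 (m(u) = 2*(-1) = -2)
y - m(31) = -3674376/2471 - 1*(-2) = -3674376/2471 + 2 = -3669434/2471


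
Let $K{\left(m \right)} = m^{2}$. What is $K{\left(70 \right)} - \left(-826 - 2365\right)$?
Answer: $8091$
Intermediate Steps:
$K{\left(70 \right)} - \left(-826 - 2365\right) = 70^{2} - \left(-826 - 2365\right) = 4900 - \left(-826 - 2365\right) = 4900 - -3191 = 4900 + 3191 = 8091$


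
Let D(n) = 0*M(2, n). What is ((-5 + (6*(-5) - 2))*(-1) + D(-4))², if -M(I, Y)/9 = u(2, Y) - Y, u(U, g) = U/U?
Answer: 1369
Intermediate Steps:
u(U, g) = 1
M(I, Y) = -9 + 9*Y (M(I, Y) = -9*(1 - Y) = -9 + 9*Y)
D(n) = 0 (D(n) = 0*(-9 + 9*n) = 0)
((-5 + (6*(-5) - 2))*(-1) + D(-4))² = ((-5 + (6*(-5) - 2))*(-1) + 0)² = ((-5 + (-30 - 2))*(-1) + 0)² = ((-5 - 32)*(-1) + 0)² = (-37*(-1) + 0)² = (37 + 0)² = 37² = 1369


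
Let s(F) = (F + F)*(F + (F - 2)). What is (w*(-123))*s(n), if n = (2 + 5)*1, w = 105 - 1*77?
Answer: -578592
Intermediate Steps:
w = 28 (w = 105 - 77 = 28)
n = 7 (n = 7*1 = 7)
s(F) = 2*F*(-2 + 2*F) (s(F) = (2*F)*(F + (-2 + F)) = (2*F)*(-2 + 2*F) = 2*F*(-2 + 2*F))
(w*(-123))*s(n) = (28*(-123))*(4*7*(-1 + 7)) = -13776*7*6 = -3444*168 = -578592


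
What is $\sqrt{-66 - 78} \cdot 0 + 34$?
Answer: $34$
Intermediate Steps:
$\sqrt{-66 - 78} \cdot 0 + 34 = \sqrt{-144} \cdot 0 + 34 = 12 i 0 + 34 = 0 + 34 = 34$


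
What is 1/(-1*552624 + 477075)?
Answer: -1/75549 ≈ -1.3236e-5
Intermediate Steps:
1/(-1*552624 + 477075) = 1/(-552624 + 477075) = 1/(-75549) = -1/75549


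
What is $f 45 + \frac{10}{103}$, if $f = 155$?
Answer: $\frac{718435}{103} \approx 6975.1$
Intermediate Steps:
$f 45 + \frac{10}{103} = 155 \cdot 45 + \frac{10}{103} = 6975 + 10 \cdot \frac{1}{103} = 6975 + \frac{10}{103} = \frac{718435}{103}$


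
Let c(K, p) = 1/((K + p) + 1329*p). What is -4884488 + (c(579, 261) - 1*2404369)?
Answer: -2534401178612/347709 ≈ -7.2889e+6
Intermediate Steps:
c(K, p) = 1/(K + 1330*p)
-4884488 + (c(579, 261) - 1*2404369) = -4884488 + (1/(579 + 1330*261) - 1*2404369) = -4884488 + (1/(579 + 347130) - 2404369) = -4884488 + (1/347709 - 2404369) = -4884488 - 836020740620/347709 = -2534401178612/347709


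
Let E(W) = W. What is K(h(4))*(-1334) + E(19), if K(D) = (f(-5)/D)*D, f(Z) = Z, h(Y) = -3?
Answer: 6689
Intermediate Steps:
K(D) = -5 (K(D) = (-5/D)*D = -5)
K(h(4))*(-1334) + E(19) = -5*(-1334) + 19 = 6670 + 19 = 6689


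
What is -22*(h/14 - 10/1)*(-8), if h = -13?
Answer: -13464/7 ≈ -1923.4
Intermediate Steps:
-22*(h/14 - 10/1)*(-8) = -22*(-13/14 - 10/1)*(-8) = -22*(-13*1/14 - 10*1)*(-8) = -22*(-13/14 - 10)*(-8) = -22*(-153/14)*(-8) = (1683/7)*(-8) = -13464/7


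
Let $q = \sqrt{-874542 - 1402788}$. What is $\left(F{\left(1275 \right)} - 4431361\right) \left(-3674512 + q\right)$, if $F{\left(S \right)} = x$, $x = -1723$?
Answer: $16289420355008 - 4433084 i \sqrt{2277330} \approx 1.6289 \cdot 10^{13} - 6.6899 \cdot 10^{9} i$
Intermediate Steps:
$F{\left(S \right)} = -1723$
$q = i \sqrt{2277330}$ ($q = \sqrt{-2277330} = i \sqrt{2277330} \approx 1509.1 i$)
$\left(F{\left(1275 \right)} - 4431361\right) \left(-3674512 + q\right) = \left(-1723 - 4431361\right) \left(-3674512 + i \sqrt{2277330}\right) = - 4433084 \left(-3674512 + i \sqrt{2277330}\right) = 16289420355008 - 4433084 i \sqrt{2277330}$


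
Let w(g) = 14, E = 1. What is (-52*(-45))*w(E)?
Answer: 32760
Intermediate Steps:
(-52*(-45))*w(E) = -52*(-45)*14 = 2340*14 = 32760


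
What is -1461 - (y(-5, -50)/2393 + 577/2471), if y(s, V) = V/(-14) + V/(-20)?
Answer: -17280878493/11826206 ≈ -1461.2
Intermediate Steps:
y(s, V) = -17*V/140 (y(s, V) = V*(-1/14) + V*(-1/20) = -V/14 - V/20 = -17*V/140)
-1461 - (y(-5, -50)/2393 + 577/2471) = -1461 - (-17/140*(-50)/2393 + 577/2471) = -1461 - ((85/14)*(1/2393) + 577*(1/2471)) = -1461 - (85/33502 + 577/2471) = -1461 - 1*2791527/11826206 = -1461 - 2791527/11826206 = -17280878493/11826206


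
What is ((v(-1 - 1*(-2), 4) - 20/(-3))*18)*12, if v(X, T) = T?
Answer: 2304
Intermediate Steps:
((v(-1 - 1*(-2), 4) - 20/(-3))*18)*12 = ((4 - 20/(-3))*18)*12 = ((4 - 20*(-⅓))*18)*12 = ((4 + 20/3)*18)*12 = ((32/3)*18)*12 = 192*12 = 2304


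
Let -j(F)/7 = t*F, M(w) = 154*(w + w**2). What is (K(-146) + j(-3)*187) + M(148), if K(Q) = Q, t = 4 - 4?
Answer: 3395862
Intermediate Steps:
t = 0
M(w) = 154*w + 154*w**2
j(F) = 0 (j(F) = -0*F = -7*0 = 0)
(K(-146) + j(-3)*187) + M(148) = (-146 + 0*187) + 154*148*(1 + 148) = (-146 + 0) + 154*148*149 = -146 + 3396008 = 3395862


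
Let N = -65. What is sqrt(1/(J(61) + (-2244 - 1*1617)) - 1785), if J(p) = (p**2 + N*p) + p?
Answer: I*sqrt(7297944951)/2022 ≈ 42.249*I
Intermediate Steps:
J(p) = p**2 - 64*p (J(p) = (p**2 - 65*p) + p = p**2 - 64*p)
sqrt(1/(J(61) + (-2244 - 1*1617)) - 1785) = sqrt(1/(61*(-64 + 61) + (-2244 - 1*1617)) - 1785) = sqrt(1/(61*(-3) + (-2244 - 1617)) - 1785) = sqrt(1/(-183 - 3861) - 1785) = sqrt(1/(-4044) - 1785) = sqrt(-1/4044 - 1785) = sqrt(-7218541/4044) = I*sqrt(7297944951)/2022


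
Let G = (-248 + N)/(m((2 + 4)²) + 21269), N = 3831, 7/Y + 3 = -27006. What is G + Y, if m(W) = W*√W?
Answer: 96622852/580288365 ≈ 0.16651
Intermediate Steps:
Y = -7/27009 (Y = 7/(-3 - 27006) = 7/(-27009) = 7*(-1/27009) = -7/27009 ≈ -0.00025917)
m(W) = W^(3/2)
G = 3583/21485 (G = (-248 + 3831)/(((2 + 4)²)^(3/2) + 21269) = 3583/((6²)^(3/2) + 21269) = 3583/(36^(3/2) + 21269) = 3583/(216 + 21269) = 3583/21485 ≈ 0.16677)
G + Y = 3583/21485 - 7/27009 = 96622852/580288365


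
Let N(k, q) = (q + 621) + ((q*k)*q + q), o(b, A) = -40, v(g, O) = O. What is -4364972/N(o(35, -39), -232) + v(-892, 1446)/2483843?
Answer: 10845018100534/5347224661929 ≈ 2.0282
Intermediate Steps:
N(k, q) = 621 + 2*q + k*q² (N(k, q) = (621 + q) + ((k*q)*q + q) = (621 + q) + (k*q² + q) = (621 + q) + (q + k*q²) = 621 + 2*q + k*q²)
-4364972/N(o(35, -39), -232) + v(-892, 1446)/2483843 = -4364972/(621 + 2*(-232) - 40*(-232)²) + 1446/2483843 = -4364972/(621 - 464 - 40*53824) + 1446*(1/2483843) = -4364972/(621 - 464 - 2152960) + 1446/2483843 = -4364972/(-2152803) + 1446/2483843 = -4364972*(-1/2152803) + 1446/2483843 = 4364972/2152803 + 1446/2483843 = 10845018100534/5347224661929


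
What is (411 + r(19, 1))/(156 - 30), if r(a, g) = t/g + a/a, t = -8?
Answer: 202/63 ≈ 3.2063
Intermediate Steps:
r(a, g) = 1 - 8/g (r(a, g) = -8/g + a/a = -8/g + 1 = 1 - 8/g)
(411 + r(19, 1))/(156 - 30) = (411 + (-8 + 1)/1)/(156 - 30) = (411 + 1*(-7))/126 = (411 - 7)*(1/126) = 404*(1/126) = 202/63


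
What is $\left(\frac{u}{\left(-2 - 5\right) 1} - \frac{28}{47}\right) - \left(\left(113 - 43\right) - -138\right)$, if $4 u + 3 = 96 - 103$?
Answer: $- \frac{137021}{658} \approx -208.24$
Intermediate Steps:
$u = - \frac{5}{2}$ ($u = - \frac{3}{4} + \frac{96 - 103}{4} = - \frac{3}{4} + \frac{1}{4} \left(-7\right) = - \frac{3}{4} - \frac{7}{4} = - \frac{5}{2} \approx -2.5$)
$\left(\frac{u}{\left(-2 - 5\right) 1} - \frac{28}{47}\right) - \left(\left(113 - 43\right) - -138\right) = \left(- \frac{5}{2 \left(-2 - 5\right) 1} - \frac{28}{47}\right) - \left(\left(113 - 43\right) - -138\right) = \left(- \frac{5}{2 \left(\left(-7\right) 1\right)} - \frac{28}{47}\right) - \left(70 + 138\right) = \left(- \frac{5}{2 \left(-7\right)} - \frac{28}{47}\right) - 208 = \left(\left(- \frac{5}{2}\right) \left(- \frac{1}{7}\right) - \frac{28}{47}\right) - 208 = \left(\frac{5}{14} - \frac{28}{47}\right) - 208 = - \frac{157}{658} - 208 = - \frac{137021}{658}$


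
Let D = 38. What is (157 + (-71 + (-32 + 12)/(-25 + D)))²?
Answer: 1205604/169 ≈ 7133.8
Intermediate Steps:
(157 + (-71 + (-32 + 12)/(-25 + D)))² = (157 + (-71 + (-32 + 12)/(-25 + 38)))² = (157 + (-71 - 20/13))² = (157 - 943/13)² = (1098/13)² = 1205604/169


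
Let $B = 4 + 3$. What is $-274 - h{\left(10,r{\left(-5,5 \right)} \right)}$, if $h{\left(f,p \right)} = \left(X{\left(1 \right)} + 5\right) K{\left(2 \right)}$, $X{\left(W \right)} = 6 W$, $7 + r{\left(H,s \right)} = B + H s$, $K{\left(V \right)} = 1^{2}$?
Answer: $-285$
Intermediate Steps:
$B = 7$
$K{\left(V \right)} = 1$
$r{\left(H,s \right)} = H s$ ($r{\left(H,s \right)} = -7 + \left(7 + H s\right) = H s$)
$h{\left(f,p \right)} = 11$ ($h{\left(f,p \right)} = \left(6 \cdot 1 + 5\right) 1 = \left(6 + 5\right) 1 = 11 \cdot 1 = 11$)
$-274 - h{\left(10,r{\left(-5,5 \right)} \right)} = -274 - 11 = -285$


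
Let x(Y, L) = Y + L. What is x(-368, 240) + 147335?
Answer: 147207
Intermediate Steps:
x(Y, L) = L + Y
x(-368, 240) + 147335 = (240 - 368) + 147335 = -128 + 147335 = 147207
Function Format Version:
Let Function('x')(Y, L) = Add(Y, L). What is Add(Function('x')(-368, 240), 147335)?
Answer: 147207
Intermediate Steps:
Function('x')(Y, L) = Add(L, Y)
Add(Function('x')(-368, 240), 147335) = Add(Add(240, -368), 147335) = Add(-128, 147335) = 147207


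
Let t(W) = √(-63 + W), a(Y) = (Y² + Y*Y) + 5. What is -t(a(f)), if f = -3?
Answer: -2*I*√10 ≈ -6.3246*I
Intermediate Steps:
a(Y) = 5 + 2*Y² (a(Y) = (Y² + Y²) + 5 = 2*Y² + 5 = 5 + 2*Y²)
-t(a(f)) = -√(-63 + (5 + 2*(-3)²)) = -√(-63 + (5 + 2*9)) = -√(-63 + (5 + 18)) = -√(-63 + 23) = -√(-40) = -2*I*√10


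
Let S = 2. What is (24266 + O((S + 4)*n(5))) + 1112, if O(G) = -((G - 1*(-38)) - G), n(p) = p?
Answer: 25340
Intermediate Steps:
O(G) = -38 (O(G) = -((G + 38) - G) = -((38 + G) - G) = -1*38 = -38)
(24266 + O((S + 4)*n(5))) + 1112 = (24266 - 38) + 1112 = 24228 + 1112 = 25340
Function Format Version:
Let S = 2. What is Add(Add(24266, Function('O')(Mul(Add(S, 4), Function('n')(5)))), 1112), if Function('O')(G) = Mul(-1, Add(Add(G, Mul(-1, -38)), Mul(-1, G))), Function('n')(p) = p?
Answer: 25340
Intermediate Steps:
Function('O')(G) = -38 (Function('O')(G) = Mul(-1, Add(Add(G, 38), Mul(-1, G))) = Mul(-1, Add(Add(38, G), Mul(-1, G))) = Mul(-1, 38) = -38)
Add(Add(24266, Function('O')(Mul(Add(S, 4), Function('n')(5)))), 1112) = Add(Add(24266, -38), 1112) = Add(24228, 1112) = 25340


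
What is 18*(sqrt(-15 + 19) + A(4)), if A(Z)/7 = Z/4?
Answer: 162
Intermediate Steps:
A(Z) = 7*Z/4 (A(Z) = 7*(Z/4) = 7*Z/4)
18*(sqrt(-15 + 19) + A(4)) = 18*(sqrt(-15 + 19) + (7/4)*4) = 18*(sqrt(4) + 7) = 18*(2 + 7) = 18*9 = 162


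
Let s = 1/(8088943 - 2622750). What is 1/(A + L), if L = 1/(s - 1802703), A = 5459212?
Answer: 9853922519678/53794652066490907543 ≈ 1.8318e-7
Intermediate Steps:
s = 1/5466193 ≈ 1.8294e-7
L = -5466193/9853922519678 (L = 1/(1/5466193 - 1802703) = 1/(-9853922519678/5466193) = -5466193/9853922519678 ≈ -5.5472e-7)
1/(A + L) = 1/(5459212 - 5466193/9853922519678) = 1/(53794652066490907543/9853922519678) = 9853922519678/53794652066490907543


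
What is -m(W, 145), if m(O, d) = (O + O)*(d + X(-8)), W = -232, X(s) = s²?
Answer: 96976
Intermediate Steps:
m(O, d) = 2*O*(64 + d) (m(O, d) = (O + O)*(d + (-8)²) = (2*O)*(d + 64) = (2*O)*(64 + d) = 2*O*(64 + d))
-m(W, 145) = -2*(-232)*(64 + 145) = -2*(-232)*209 = -1*(-96976) = 96976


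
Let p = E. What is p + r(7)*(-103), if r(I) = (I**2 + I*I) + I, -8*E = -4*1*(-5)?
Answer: -21635/2 ≈ -10818.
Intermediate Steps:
E = -5/2 (E = -(-4*1)*(-5)/8 = -(-1)*(-5)/2 = -1/8*20 = -5/2 ≈ -2.5000)
r(I) = I + 2*I**2 (r(I) = (I**2 + I**2) + I = 2*I**2 + I = I + 2*I**2)
p = -5/2 ≈ -2.5000
p + r(7)*(-103) = -5/2 + (7*(1 + 2*7))*(-103) = -5/2 + (7*(1 + 14))*(-103) = -5/2 + (7*15)*(-103) = -5/2 + 105*(-103) = -5/2 - 10815 = -21635/2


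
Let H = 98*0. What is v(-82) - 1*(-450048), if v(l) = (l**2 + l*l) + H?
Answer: 463496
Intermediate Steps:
H = 0
v(l) = 2*l**2 (v(l) = (l**2 + l*l) + 0 = (l**2 + l**2) + 0 = 2*l**2 + 0 = 2*l**2)
v(-82) - 1*(-450048) = 2*(-82)**2 - 1*(-450048) = 2*6724 + 450048 = 13448 + 450048 = 463496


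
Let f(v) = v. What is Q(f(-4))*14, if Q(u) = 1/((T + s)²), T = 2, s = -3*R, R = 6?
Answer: 7/128 ≈ 0.054688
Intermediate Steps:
s = -18 (s = -3*6 = -18)
Q(u) = 1/256 (Q(u) = 1/((2 - 18)²) = 1/((-16)²) = 1/256)
Q(f(-4))*14 = (1/256)*14 = 7/128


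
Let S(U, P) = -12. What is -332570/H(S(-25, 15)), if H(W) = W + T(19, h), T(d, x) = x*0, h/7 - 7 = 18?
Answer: 166285/6 ≈ 27714.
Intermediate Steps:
h = 175 (h = 49 + 7*18 = 49 + 126 = 175)
T(d, x) = 0
H(W) = W (H(W) = W + 0 = W)
-332570/H(S(-25, 15)) = -332570/(-12) = -332570*(-1/12) = 166285/6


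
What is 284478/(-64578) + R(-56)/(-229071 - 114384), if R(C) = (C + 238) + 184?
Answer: -5429390391/1232202055 ≈ -4.4063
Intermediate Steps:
R(C) = 422 + C (R(C) = (238 + C) + 184 = 422 + C)
284478/(-64578) + R(-56)/(-229071 - 114384) = 284478/(-64578) + (422 - 56)/(-229071 - 114384) = 284478*(-1/64578) + 366/(-343455) = -47413/10763 + 366*(-1/343455) = -47413/10763 - 122/114485 = -5429390391/1232202055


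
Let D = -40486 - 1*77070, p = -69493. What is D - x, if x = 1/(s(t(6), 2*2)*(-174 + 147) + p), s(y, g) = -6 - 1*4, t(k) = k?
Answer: -8137578987/69223 ≈ -1.1756e+5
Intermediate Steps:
s(y, g) = -10 (s(y, g) = -6 - 4 = -10)
D = -117556 (D = -40486 - 77070 = -117556)
x = -1/69223 (x = 1/(-10*(-174 + 147) - 69493) = 1/(-10*(-27) - 69493) = 1/(270 - 69493) = 1/(-69223) = -1/69223 ≈ -1.4446e-5)
D - x = -117556 - 1*(-1/69223) = -117556 + 1/69223 = -8137578987/69223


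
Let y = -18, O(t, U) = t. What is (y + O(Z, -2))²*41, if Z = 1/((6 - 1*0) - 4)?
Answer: 50225/4 ≈ 12556.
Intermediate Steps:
Z = ½ (Z = 1/((6 + 0) - 4) = 1/(6 - 4) = 1/2 = ½ ≈ 0.50000)
(y + O(Z, -2))²*41 = (-18 + ½)²*41 = (-35/2)²*41 = (1225/4)*41 = 50225/4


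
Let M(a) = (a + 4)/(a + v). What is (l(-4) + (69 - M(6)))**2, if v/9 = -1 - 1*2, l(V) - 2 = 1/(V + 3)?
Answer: 2190400/441 ≈ 4966.9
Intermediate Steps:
l(V) = 2 + 1/(3 + V) (l(V) = 2 + 1/(V + 3) = 2 + 1/(3 + V))
v = -27 (v = 9*(-1 - 1*2) = 9*(-1 - 2) = 9*(-3) = -27)
M(a) = (4 + a)/(-27 + a) (M(a) = (a + 4)/(a - 27) = (4 + a)/(-27 + a))
(l(-4) + (69 - M(6)))**2 = ((7 + 2*(-4))/(3 - 4) + (69 - (4 + 6)/(-27 + 6)))**2 = ((7 - 8)/(-1) + (69 - 10/(-21)))**2 = (-1*(-1) + (69 - (-1)*10/21))**2 = (1 + (69 - 1*(-10/21)))**2 = (1 + (69 + 10/21))**2 = (1 + 1459/21)**2 = (1480/21)**2 = 2190400/441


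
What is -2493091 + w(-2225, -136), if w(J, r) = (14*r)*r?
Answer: -2234147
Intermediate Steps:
w(J, r) = 14*r²
-2493091 + w(-2225, -136) = -2493091 + 14*(-136)² = -2493091 + 14*18496 = -2493091 + 258944 = -2234147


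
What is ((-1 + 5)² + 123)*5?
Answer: 695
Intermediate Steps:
((-1 + 5)² + 123)*5 = (4² + 123)*5 = (16 + 123)*5 = 139*5 = 695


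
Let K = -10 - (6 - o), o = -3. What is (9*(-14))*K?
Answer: 2394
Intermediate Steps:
K = -19 (K = -10 - (6 - 1*(-3)) = -10 - (6 + 3) = -10 - 1*9 = -10 - 9 = -19)
(9*(-14))*K = (9*(-14))*(-19) = -126*(-19) = 2394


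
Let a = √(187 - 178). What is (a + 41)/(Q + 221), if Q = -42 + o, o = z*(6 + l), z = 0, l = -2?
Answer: 44/179 ≈ 0.24581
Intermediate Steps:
a = 3 (a = √9 = 3)
o = 0 (o = 0*(6 - 2) = 0*4 = 0)
Q = -42 (Q = -42 + 0 = -42)
(a + 41)/(Q + 221) = (3 + 41)/(-42 + 221) = 44/179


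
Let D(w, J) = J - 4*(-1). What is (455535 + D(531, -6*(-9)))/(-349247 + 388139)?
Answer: 455593/38892 ≈ 11.714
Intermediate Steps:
D(w, J) = 4 + J (D(w, J) = J + 4 = 4 + J)
(455535 + D(531, -6*(-9)))/(-349247 + 388139) = (455535 + (4 - 6*(-9)))/(-349247 + 388139) = (455535 + (4 + 54))/38892 = (455535 + 58)*(1/38892) = 455593*(1/38892) = 455593/38892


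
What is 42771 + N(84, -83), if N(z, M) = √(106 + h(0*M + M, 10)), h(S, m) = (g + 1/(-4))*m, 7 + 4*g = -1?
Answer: 42771 + √334/2 ≈ 42780.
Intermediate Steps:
g = -2 (g = -7/4 + (¼)*(-1) = -7/4 - ¼ = -2)
h(S, m) = -9*m/4 (h(S, m) = (-2 + 1/(-4))*m = (-2 + 1*(-¼))*m = (-2 - ¼)*m = -9*m/4)
N(z, M) = √334/2 (N(z, M) = √(106 - 9/4*10) = √(106 - 45/2) = √(167/2) = √334/2)
42771 + N(84, -83) = 42771 + √334/2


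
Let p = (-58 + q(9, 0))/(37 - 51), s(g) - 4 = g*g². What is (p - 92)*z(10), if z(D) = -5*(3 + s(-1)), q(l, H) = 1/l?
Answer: 55355/21 ≈ 2636.0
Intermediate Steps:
s(g) = 4 + g³ (s(g) = 4 + g*g² = 4 + g³)
z(D) = -30 (z(D) = -5*(3 + (4 + (-1)³)) = -5*(3 + (4 - 1)) = -5*(3 + 3) = -5*6 = -30)
p = 521/126 (p = (-58 + 1/9)/(37 - 51) = (-58 + ⅑)/(-14) = -521/9*(-1/14) = 521/126 ≈ 4.1349)
(p - 92)*z(10) = (521/126 - 92)*(-30) = -11071/126*(-30) = 55355/21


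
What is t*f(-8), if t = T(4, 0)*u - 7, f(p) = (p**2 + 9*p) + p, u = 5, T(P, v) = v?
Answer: 112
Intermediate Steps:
f(p) = p**2 + 10*p
t = -7 (t = 0*5 - 7 = 0 - 7 = -7)
t*f(-8) = -(-56)*(10 - 8) = -(-56)*2 = -7*(-16) = 112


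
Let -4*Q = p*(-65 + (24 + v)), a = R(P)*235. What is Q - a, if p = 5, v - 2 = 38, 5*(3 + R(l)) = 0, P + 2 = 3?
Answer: 2825/4 ≈ 706.25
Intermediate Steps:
P = 1 (P = -2 + 3 = 1)
R(l) = -3 (R(l) = -3 + (⅕)*0 = -3 + 0 = -3)
v = 40 (v = 2 + 38 = 40)
a = -705 (a = -3*235 = -705)
Q = 5/4 (Q = -5*(-65 + (24 + 40))/4 = -5*(-65 + 64)/4 = -5*(-1)/4 = -¼*(-5) = 5/4 ≈ 1.2500)
Q - a = 5/4 - 1*(-705) = 5/4 + 705 = 2825/4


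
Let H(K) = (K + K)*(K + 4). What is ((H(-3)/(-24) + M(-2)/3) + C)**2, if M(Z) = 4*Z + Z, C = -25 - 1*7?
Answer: 177241/144 ≈ 1230.8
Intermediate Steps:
C = -32 (C = -25 - 7 = -32)
H(K) = 2*K*(4 + K) (H(K) = (2*K)*(4 + K) = 2*K*(4 + K))
M(Z) = 5*Z
((H(-3)/(-24) + M(-2)/3) + C)**2 = (((2*(-3)*(4 - 3))/(-24) + (5*(-2))/3) - 32)**2 = (((2*(-3)*1)*(-1/24) - 10*1/3) - 32)**2 = ((-6*(-1/24) - 10/3) - 32)**2 = ((1/4 - 10/3) - 32)**2 = (-37/12 - 32)**2 = (-421/12)**2 = 177241/144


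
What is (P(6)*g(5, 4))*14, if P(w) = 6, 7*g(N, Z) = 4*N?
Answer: 240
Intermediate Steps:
g(N, Z) = 4*N/7 (g(N, Z) = (4*N)/7 = 4*N/7)
(P(6)*g(5, 4))*14 = (6*((4/7)*5))*14 = (6*(20/7))*14 = (120/7)*14 = 240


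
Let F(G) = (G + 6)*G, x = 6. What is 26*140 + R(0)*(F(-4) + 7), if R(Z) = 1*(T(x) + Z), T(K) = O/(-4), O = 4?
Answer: 3641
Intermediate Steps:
T(K) = -1 (T(K) = 4/(-4) = 4*(-1/4) = -1)
R(Z) = -1 + Z (R(Z) = 1*(-1 + Z) = -1 + Z)
F(G) = G*(6 + G) (F(G) = (6 + G)*G = G*(6 + G))
26*140 + R(0)*(F(-4) + 7) = 26*140 + (-1 + 0)*(-4*(6 - 4) + 7) = 3640 - (-4*2 + 7) = 3640 - (-8 + 7) = 3640 - 1*(-1) = 3640 + 1 = 3641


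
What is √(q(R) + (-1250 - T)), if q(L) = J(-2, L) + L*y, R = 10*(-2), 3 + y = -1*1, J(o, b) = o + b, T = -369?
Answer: I*√823 ≈ 28.688*I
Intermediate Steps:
J(o, b) = b + o
y = -4 (y = -3 - 1*1 = -3 - 1 = -4)
R = -20
q(L) = -2 - 3*L (q(L) = (L - 2) + L*(-4) = (-2 + L) - 4*L = -2 - 3*L)
√(q(R) + (-1250 - T)) = √((-2 - 3*(-20)) + (-1250 - 1*(-369))) = √((-2 + 60) + (-1250 + 369)) = √(58 - 881) = √(-823) = I*√823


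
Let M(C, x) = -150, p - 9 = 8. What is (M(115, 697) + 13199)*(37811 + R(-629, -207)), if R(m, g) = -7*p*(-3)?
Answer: 498054232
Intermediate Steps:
p = 17 (p = 9 + 8 = 17)
R(m, g) = 357 (R(m, g) = -7*17*(-3) = -119*(-3) = 357)
(M(115, 697) + 13199)*(37811 + R(-629, -207)) = (-150 + 13199)*(37811 + 357) = 13049*38168 = 498054232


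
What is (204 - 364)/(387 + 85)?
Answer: -20/59 ≈ -0.33898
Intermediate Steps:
(204 - 364)/(387 + 85) = -160/472 = -160*1/472 = -20/59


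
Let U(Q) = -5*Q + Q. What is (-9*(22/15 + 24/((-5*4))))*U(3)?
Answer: 144/5 ≈ 28.800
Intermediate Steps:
U(Q) = -4*Q
(-9*(22/15 + 24/((-5*4))))*U(3) = (-9*(22/15 + 24/((-5*4))))*(-4*3) = -9*(22*(1/15) + 24/(-20))*(-12) = -9*(22/15 + 24*(-1/20))*(-12) = -9*(22/15 - 6/5)*(-12) = -9*4/15*(-12) = -12/5*(-12) = 144/5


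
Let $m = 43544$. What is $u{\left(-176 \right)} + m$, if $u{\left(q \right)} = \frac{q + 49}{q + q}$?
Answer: $\frac{15327615}{352} \approx 43544.0$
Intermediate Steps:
$u{\left(q \right)} = \frac{49 + q}{2 q}$
$u{\left(-176 \right)} + m = \frac{49 - 176}{2 \left(-176\right)} + 43544 = \frac{1}{2} \left(- \frac{1}{176}\right) \left(-127\right) + 43544 = \frac{127}{352} + 43544 = \frac{15327615}{352}$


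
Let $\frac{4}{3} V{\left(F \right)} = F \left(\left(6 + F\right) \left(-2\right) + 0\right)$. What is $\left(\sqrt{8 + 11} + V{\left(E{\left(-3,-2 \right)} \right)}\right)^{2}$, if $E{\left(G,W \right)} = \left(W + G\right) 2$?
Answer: $\left(60 - \sqrt{19}\right)^{2} \approx 3095.9$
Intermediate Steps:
$E{\left(G,W \right)} = 2 G + 2 W$ ($E{\left(G,W \right)} = \left(G + W\right) 2 = 2 G + 2 W$)
$V{\left(F \right)} = \frac{3 F \left(-12 - 2 F\right)}{4}$ ($V{\left(F \right)} = \frac{3 F \left(\left(6 + F\right) \left(-2\right) + 0\right)}{4} = \frac{3 F \left(\left(-12 - 2 F\right) + 0\right)}{4} = \frac{3 F \left(-12 - 2 F\right)}{4}$)
$\left(\sqrt{8 + 11} + V{\left(E{\left(-3,-2 \right)} \right)}\right)^{2} = \left(\sqrt{8 + 11} - \frac{3 \left(2 \left(-3\right) + 2 \left(-2\right)\right) \left(6 + \left(2 \left(-3\right) + 2 \left(-2\right)\right)\right)}{2}\right)^{2} = \left(\sqrt{19} - \frac{3 \left(-6 - 4\right) \left(6 - 10\right)}{2}\right)^{2} = \left(\sqrt{19} - - 15 \left(6 - 10\right)\right)^{2} = \left(\sqrt{19} - \left(-15\right) \left(-4\right)\right)^{2} = \left(\sqrt{19} - 60\right)^{2} = \left(-60 + \sqrt{19}\right)^{2}$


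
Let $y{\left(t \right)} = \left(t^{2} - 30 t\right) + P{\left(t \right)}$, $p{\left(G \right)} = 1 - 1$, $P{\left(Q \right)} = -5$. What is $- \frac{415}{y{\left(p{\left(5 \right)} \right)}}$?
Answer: $83$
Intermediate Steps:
$p{\left(G \right)} = 0$
$y{\left(t \right)} = -5 + t^{2} - 30 t$ ($y{\left(t \right)} = \left(t^{2} - 30 t\right) - 5 = -5 + t^{2} - 30 t$)
$- \frac{415}{y{\left(p{\left(5 \right)} \right)}} = - \frac{415}{-5 + 0^{2} - 0} = - \frac{415}{-5 + 0 + 0} = - \frac{415}{-5} = \left(-415\right) \left(- \frac{1}{5}\right) = 83$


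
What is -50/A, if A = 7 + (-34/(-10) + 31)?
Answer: -250/207 ≈ -1.2077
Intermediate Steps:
A = 207/5 (A = 7 + (-34*(-⅒) + 31) = 7 + (17/5 + 31) = 7 + 172/5 = 207/5 ≈ 41.400)
-50/A = -50/207/5 = -50*5/207 = -250/207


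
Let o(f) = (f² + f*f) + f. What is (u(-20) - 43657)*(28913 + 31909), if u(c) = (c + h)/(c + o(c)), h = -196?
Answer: -252255717324/95 ≈ -2.6553e+9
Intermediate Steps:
o(f) = f + 2*f² (o(f) = (f² + f²) + f = 2*f² + f = f + 2*f²)
u(c) = (-196 + c)/(c + c*(1 + 2*c)) (u(c) = (c - 196)/(c + c*(1 + 2*c)) = (-196 + c)/(c + c*(1 + 2*c)))
(u(-20) - 43657)*(28913 + 31909) = ((½)*(-196 - 20)/(-20*(1 - 20)) - 43657)*(28913 + 31909) = ((½)*(-1/20)*(-216)/(-19) - 43657)*60822 = ((½)*(-1/20)*(-1/19)*(-216) - 43657)*60822 = (-27/95 - 43657)*60822 = -4147442/95*60822 = -252255717324/95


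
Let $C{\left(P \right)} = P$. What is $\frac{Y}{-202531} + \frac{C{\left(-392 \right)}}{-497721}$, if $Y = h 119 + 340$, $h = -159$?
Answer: $\frac{1332506579}{14400561693} \approx 0.092532$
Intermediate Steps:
$Y = -18581$ ($Y = \left(-159\right) 119 + 340 = -18921 + 340 = -18581$)
$\frac{Y}{-202531} + \frac{C{\left(-392 \right)}}{-497721} = - \frac{18581}{-202531} - \frac{392}{-497721} = \left(-18581\right) \left(- \frac{1}{202531}\right) - - \frac{56}{71103} = \frac{18581}{202531} + \frac{56}{71103} = \frac{1332506579}{14400561693}$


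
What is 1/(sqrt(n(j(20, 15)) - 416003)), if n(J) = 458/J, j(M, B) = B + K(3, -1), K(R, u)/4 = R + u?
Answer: -I*sqrt(220055053)/9567611 ≈ -0.0015505*I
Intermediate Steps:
K(R, u) = 4*R + 4*u (K(R, u) = 4*(R + u) = 4*R + 4*u)
j(M, B) = 8 + B (j(M, B) = B + (4*3 + 4*(-1)) = B + (12 - 4) = B + 8 = 8 + B)
1/(sqrt(n(j(20, 15)) - 416003)) = 1/(sqrt(458/(8 + 15) - 416003)) = 1/(sqrt(458/23 - 416003)) = 1/(sqrt(-9567611/23)) = 1/(I*sqrt(220055053)/23) = -I*sqrt(220055053)/9567611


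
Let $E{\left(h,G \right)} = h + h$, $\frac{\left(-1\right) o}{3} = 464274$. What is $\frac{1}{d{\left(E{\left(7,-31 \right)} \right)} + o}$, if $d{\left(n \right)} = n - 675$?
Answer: $- \frac{1}{1393483} \approx -7.1763 \cdot 10^{-7}$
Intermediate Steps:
$o = -1392822$ ($o = \left(-3\right) 464274 = -1392822$)
$E{\left(h,G \right)} = 2 h$
$d{\left(n \right)} = -675 + n$
$\frac{1}{d{\left(E{\left(7,-31 \right)} \right)} + o} = \frac{1}{\left(-675 + 2 \cdot 7\right) - 1392822} = \frac{1}{\left(-675 + 14\right) - 1392822} = \frac{1}{-661 - 1392822} = \frac{1}{-1393483} = - \frac{1}{1393483}$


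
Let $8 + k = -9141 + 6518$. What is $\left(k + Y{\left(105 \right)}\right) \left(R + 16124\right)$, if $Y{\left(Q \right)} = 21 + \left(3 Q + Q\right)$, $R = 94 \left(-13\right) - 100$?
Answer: $-32416380$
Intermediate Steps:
$k = -2631$ ($k = -8 + \left(-9141 + 6518\right) = -8 - 2623 = -2631$)
$R = -1322$ ($R = -1222 - 100 = -1322$)
$Y{\left(Q \right)} = 21 + 4 Q$
$\left(k + Y{\left(105 \right)}\right) \left(R + 16124\right) = \left(-2631 + \left(21 + 4 \cdot 105\right)\right) \left(-1322 + 16124\right) = \left(-2631 + \left(21 + 420\right)\right) 14802 = \left(-2631 + 441\right) 14802 = \left(-2190\right) 14802 = -32416380$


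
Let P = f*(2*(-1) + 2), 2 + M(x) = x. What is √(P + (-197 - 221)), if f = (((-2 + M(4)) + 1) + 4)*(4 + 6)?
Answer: I*√418 ≈ 20.445*I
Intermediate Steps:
M(x) = -2 + x
f = 50 (f = (((-2 + (-2 + 4)) + 1) + 4)*(4 + 6) = (((-2 + 2) + 1) + 4)*10 = ((0 + 1) + 4)*10 = (1 + 4)*10 = 5*10 = 50)
P = 0 (P = 50*(2*(-1) + 2) = 50*(-2 + 2) = 50*0 = 0)
√(P + (-197 - 221)) = √(0 + (-197 - 221)) = √(0 - 418) = √(-418) = I*√418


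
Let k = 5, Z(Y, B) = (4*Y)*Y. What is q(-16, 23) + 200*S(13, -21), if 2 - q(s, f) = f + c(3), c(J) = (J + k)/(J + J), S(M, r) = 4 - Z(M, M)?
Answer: -403267/3 ≈ -1.3442e+5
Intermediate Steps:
Z(Y, B) = 4*Y²
S(M, r) = 4 - 4*M²
c(J) = (5 + J)/(2*J) (c(J) = (J + 5)/(J + J) = (5 + J)/((2*J)) = (5 + J)*(1/(2*J)) = (5 + J)/(2*J))
q(s, f) = ⅔ - f (q(s, f) = 2 - (f + (½)*(5 + 3)/3) = 2 - (f + (½)*(⅓)*8) = 2 - (f + 4/3) = 2 - (4/3 + f) = 2 + (-4/3 - f) = ⅔ - f)
q(-16, 23) + 200*S(13, -21) = (⅔ - 1*23) + 200*(4 - 4*13²) = (⅔ - 23) + 200*(4 - 4*169) = -67/3 + 200*(4 - 676) = -67/3 + 200*(-672) = -67/3 - 134400 = -403267/3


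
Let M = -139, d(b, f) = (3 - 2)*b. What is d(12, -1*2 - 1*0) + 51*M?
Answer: -7077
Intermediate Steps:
d(b, f) = b (d(b, f) = 1*b = b)
d(12, -1*2 - 1*0) + 51*M = 12 + 51*(-139) = 12 - 7089 = -7077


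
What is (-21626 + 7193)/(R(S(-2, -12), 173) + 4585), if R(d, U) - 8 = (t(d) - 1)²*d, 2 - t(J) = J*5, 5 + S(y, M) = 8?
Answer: -4811/1727 ≈ -2.7858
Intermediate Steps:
S(y, M) = 3 (S(y, M) = -5 + 8 = 3)
t(J) = 2 - 5*J (t(J) = 2 - J*5 = 2 - 5*J)
R(d, U) = 8 + d*(1 - 5*d)² (R(d, U) = 8 + ((2 - 5*d) - 1)²*d = 8 + (1 - 5*d)²*d = 8 + d*(1 - 5*d)²)
(-21626 + 7193)/(R(S(-2, -12), 173) + 4585) = (-21626 + 7193)/((8 + 3*(-1 + 5*3)²) + 4585) = -14433/((8 + 3*(-1 + 15)²) + 4585) = -14433/((8 + 3*14²) + 4585) = -14433/((8 + 3*196) + 4585) = -14433/((8 + 588) + 4585) = -14433/(596 + 4585) = -14433/5181 = -14433*1/5181 = -4811/1727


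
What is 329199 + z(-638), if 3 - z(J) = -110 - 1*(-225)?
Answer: 329087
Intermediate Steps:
z(J) = -112 (z(J) = 3 - (-110 - 1*(-225)) = 3 - (-110 + 225) = 3 - 1*115 = 3 - 115 = -112)
329199 + z(-638) = 329199 - 112 = 329087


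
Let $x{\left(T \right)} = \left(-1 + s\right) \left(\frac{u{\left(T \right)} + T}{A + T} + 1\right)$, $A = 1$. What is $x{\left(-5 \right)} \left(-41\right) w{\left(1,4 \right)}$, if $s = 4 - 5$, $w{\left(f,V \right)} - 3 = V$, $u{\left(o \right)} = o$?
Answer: $2009$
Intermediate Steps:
$w{\left(f,V \right)} = 3 + V$
$s = -1$ ($s = 4 - 5 = -1$)
$x{\left(T \right)} = -2 - \frac{4 T}{1 + T}$ ($x{\left(T \right)} = \left(-1 - 1\right) \left(\frac{T + T}{1 + T} + 1\right) = - 2 \left(\frac{2 T}{1 + T} + 1\right) = - 2 \left(1 + \frac{2 T}{1 + T}\right) = -2 - \frac{4 T}{1 + T}$)
$x{\left(-5 \right)} \left(-41\right) w{\left(1,4 \right)} = \frac{2 \left(-1 - -15\right)}{1 - 5} \left(-41\right) \left(3 + 4\right) = \frac{2 \left(-1 + 15\right)}{-4} \left(-41\right) 7 = 2 \left(- \frac{1}{4}\right) 14 \left(-41\right) 7 = \left(-7\right) \left(-41\right) 7 = 287 \cdot 7 = 2009$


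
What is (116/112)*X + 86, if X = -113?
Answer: -869/28 ≈ -31.036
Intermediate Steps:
(116/112)*X + 86 = (116/112)*(-113) + 86 = (116*(1/112))*(-113) + 86 = (29/28)*(-113) + 86 = -3277/28 + 86 = -869/28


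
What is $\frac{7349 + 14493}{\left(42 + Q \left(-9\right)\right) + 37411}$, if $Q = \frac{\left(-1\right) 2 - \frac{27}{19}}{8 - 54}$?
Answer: $\frac{19089908}{32733337} \approx 0.58319$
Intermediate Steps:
$Q = \frac{65}{874}$ ($Q = \frac{-2 - \frac{27}{19}}{-46} = \left(-2 - \frac{27}{19}\right) \left(- \frac{1}{46}\right) = \left(- \frac{65}{19}\right) \left(- \frac{1}{46}\right) = \frac{65}{874} \approx 0.074371$)
$\frac{7349 + 14493}{\left(42 + Q \left(-9\right)\right) + 37411} = \frac{7349 + 14493}{\left(42 + \frac{65}{874} \left(-9\right)\right) + 37411} = \frac{21842}{\left(42 - \frac{585}{874}\right) + 37411} = \frac{21842}{\frac{36123}{874} + 37411} = \frac{21842}{\frac{32733337}{874}} = 21842 \cdot \frac{874}{32733337} = \frac{19089908}{32733337}$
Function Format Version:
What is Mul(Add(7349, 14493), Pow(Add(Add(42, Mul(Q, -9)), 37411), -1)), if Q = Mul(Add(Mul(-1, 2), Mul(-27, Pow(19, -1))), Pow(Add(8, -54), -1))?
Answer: Rational(19089908, 32733337) ≈ 0.58319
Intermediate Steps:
Q = Rational(65, 874) (Q = Mul(Add(-2, Mul(-27, Rational(1, 19))), Pow(-46, -1)) = Mul(Add(-2, Rational(-27, 19)), Rational(-1, 46)) = Mul(Rational(-65, 19), Rational(-1, 46)) = Rational(65, 874) ≈ 0.074371)
Mul(Add(7349, 14493), Pow(Add(Add(42, Mul(Q, -9)), 37411), -1)) = Mul(Add(7349, 14493), Pow(Add(Add(42, Mul(Rational(65, 874), -9)), 37411), -1)) = Mul(21842, Pow(Add(Add(42, Rational(-585, 874)), 37411), -1)) = Mul(21842, Pow(Add(Rational(36123, 874), 37411), -1)) = Mul(21842, Pow(Rational(32733337, 874), -1)) = Mul(21842, Rational(874, 32733337)) = Rational(19089908, 32733337)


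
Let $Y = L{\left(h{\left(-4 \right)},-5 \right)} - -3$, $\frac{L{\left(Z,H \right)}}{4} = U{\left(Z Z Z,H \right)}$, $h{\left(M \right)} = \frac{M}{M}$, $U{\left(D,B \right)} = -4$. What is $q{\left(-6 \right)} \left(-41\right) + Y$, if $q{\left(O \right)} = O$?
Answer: $233$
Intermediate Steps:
$h{\left(M \right)} = 1$
$L{\left(Z,H \right)} = -16$ ($L{\left(Z,H \right)} = 4 \left(-4\right) = -16$)
$Y = -13$ ($Y = -16 - -3 = -16 + 3 = -13$)
$q{\left(-6 \right)} \left(-41\right) + Y = \left(-6\right) \left(-41\right) - 13 = 246 - 13 = 233$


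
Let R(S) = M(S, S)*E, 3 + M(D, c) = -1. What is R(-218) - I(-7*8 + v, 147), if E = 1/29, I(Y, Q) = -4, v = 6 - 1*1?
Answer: 112/29 ≈ 3.8621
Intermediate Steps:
v = 5 (v = 6 - 1 = 5)
M(D, c) = -4 (M(D, c) = -3 - 1 = -4)
E = 1/29 ≈ 0.034483
R(S) = -4/29 (R(S) = -4*1/29 = -4/29)
R(-218) - I(-7*8 + v, 147) = -4/29 - 1*(-4) = -4/29 + 4 = 112/29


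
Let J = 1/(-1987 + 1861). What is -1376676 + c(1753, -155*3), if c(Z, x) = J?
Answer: -173461177/126 ≈ -1.3767e+6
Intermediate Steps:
J = -1/126 (J = 1/(-126) = -1/126 ≈ -0.0079365)
c(Z, x) = -1/126
-1376676 + c(1753, -155*3) = -1376676 - 1/126 = -173461177/126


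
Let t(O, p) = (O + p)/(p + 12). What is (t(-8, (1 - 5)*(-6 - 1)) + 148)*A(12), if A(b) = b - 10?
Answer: 297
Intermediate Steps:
A(b) = -10 + b
t(O, p) = (O + p)/(12 + p)
(t(-8, (1 - 5)*(-6 - 1)) + 148)*A(12) = ((-8 + (1 - 5)*(-6 - 1))/(12 + (1 - 5)*(-6 - 1)) + 148)*(-10 + 12) = ((-8 - 4*(-7))/(12 - 4*(-7)) + 148)*2 = ((-8 + 28)/(12 + 28) + 148)*2 = (20/40 + 148)*2 = ((1/40)*20 + 148)*2 = (½ + 148)*2 = (297/2)*2 = 297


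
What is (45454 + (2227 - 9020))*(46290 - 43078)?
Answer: 124179132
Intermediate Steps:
(45454 + (2227 - 9020))*(46290 - 43078) = (45454 - 6793)*3212 = 38661*3212 = 124179132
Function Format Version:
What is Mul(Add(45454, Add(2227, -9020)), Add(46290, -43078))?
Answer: 124179132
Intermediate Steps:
Mul(Add(45454, Add(2227, -9020)), Add(46290, -43078)) = Mul(Add(45454, -6793), 3212) = Mul(38661, 3212) = 124179132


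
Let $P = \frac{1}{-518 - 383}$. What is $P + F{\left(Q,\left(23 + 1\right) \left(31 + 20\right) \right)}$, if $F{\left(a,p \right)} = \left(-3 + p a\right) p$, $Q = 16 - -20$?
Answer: $\frac{48591528263}{901} \approx 5.3931 \cdot 10^{7}$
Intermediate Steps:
$Q = 36$ ($Q = 16 + 20 = 36$)
$P = - \frac{1}{901}$ ($P = \frac{1}{-901} = - \frac{1}{901} \approx -0.0011099$)
$F{\left(a,p \right)} = p \left(-3 + a p\right)$ ($F{\left(a,p \right)} = \left(-3 + a p\right) p = p \left(-3 + a p\right)$)
$P + F{\left(Q,\left(23 + 1\right) \left(31 + 20\right) \right)} = - \frac{1}{901} + \left(23 + 1\right) \left(31 + 20\right) \left(-3 + 36 \left(23 + 1\right) \left(31 + 20\right)\right) = - \frac{1}{901} + 24 \cdot 51 \left(-3 + 36 \cdot 24 \cdot 51\right) = - \frac{1}{901} + 1224 \left(-3 + 36 \cdot 1224\right) = - \frac{1}{901} + 1224 \left(-3 + 44064\right) = - \frac{1}{901} + 1224 \cdot 44061 = - \frac{1}{901} + 53930664 = \frac{48591528263}{901}$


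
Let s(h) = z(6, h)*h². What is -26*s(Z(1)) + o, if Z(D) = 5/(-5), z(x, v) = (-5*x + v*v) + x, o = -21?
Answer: 577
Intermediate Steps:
z(x, v) = v² - 4*x (z(x, v) = (-5*x + v²) + x = (v² - 5*x) + x = v² - 4*x)
Z(D) = -1 (Z(D) = 5*(-⅕) = -1)
s(h) = h²*(-24 + h²) (s(h) = (h² - 4*6)*h² = (h² - 24)*h² = (-24 + h²)*h² = h²*(-24 + h²))
-26*s(Z(1)) + o = -26*(-1)²*(-24 + (-1)²) - 21 = -26*(-24 + 1) - 21 = -26*(-23) - 21 = 598 - 21 = 577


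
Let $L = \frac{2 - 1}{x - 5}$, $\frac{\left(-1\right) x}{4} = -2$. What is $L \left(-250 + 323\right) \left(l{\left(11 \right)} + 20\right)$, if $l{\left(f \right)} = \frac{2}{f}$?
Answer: $\frac{5402}{11} \approx 491.09$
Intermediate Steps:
$x = 8$ ($x = \left(-4\right) \left(-2\right) = 8$)
$L = \frac{1}{3}$ ($L = \frac{2 - 1}{8 - 5} = 1 \cdot \frac{1}{3} = \frac{1}{3} \approx 0.33333$)
$L \left(-250 + 323\right) \left(l{\left(11 \right)} + 20\right) = \frac{\left(-250 + 323\right) \left(\frac{2}{11} + 20\right)}{3} = \frac{73 \left(2 \cdot \frac{1}{11} + 20\right)}{3} = \frac{73 \left(\frac{2}{11} + 20\right)}{3} = \frac{73 \cdot \frac{222}{11}}{3} = \frac{1}{3} \cdot \frac{16206}{11} = \frac{5402}{11}$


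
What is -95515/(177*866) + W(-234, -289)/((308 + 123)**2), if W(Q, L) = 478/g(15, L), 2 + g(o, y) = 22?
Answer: -44348246188/71184544005 ≈ -0.62300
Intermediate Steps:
g(o, y) = 20 (g(o, y) = -2 + 22 = 20)
W(Q, L) = 239/10 (W(Q, L) = 478/20 = 478*(1/20) = 239/10)
-95515/(177*866) + W(-234, -289)/((308 + 123)**2) = -95515/(177*866) + 239/(10*((308 + 123)**2)) = -95515/153282 + 239/(10*(431**2)) = -95515*1/153282 + (239/10)/185761 = -95515/153282 + (239/10)*(1/185761) = -95515/153282 + 239/1857610 = -44348246188/71184544005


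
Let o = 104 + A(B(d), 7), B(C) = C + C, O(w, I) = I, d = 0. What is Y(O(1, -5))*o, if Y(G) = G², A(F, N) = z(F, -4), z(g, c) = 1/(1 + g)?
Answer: 2625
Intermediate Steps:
B(C) = 2*C
A(F, N) = 1/(1 + F)
o = 105 (o = 104 + 1/(1 + 2*0) = 104 + 1/(1 + 0) = 104 + 1/1 = 104 + 1 = 105)
Y(O(1, -5))*o = (-5)²*105 = 25*105 = 2625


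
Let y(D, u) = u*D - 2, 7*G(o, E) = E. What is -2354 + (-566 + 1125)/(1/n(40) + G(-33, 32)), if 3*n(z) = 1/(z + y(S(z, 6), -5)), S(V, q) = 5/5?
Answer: -1702737/725 ≈ -2348.6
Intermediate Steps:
S(V, q) = 1 (S(V, q) = 5*(⅕) = 1)
G(o, E) = E/7
y(D, u) = -2 + D*u (y(D, u) = D*u - 2 = -2 + D*u)
n(z) = 1/(3*(-7 + z)) (n(z) = 1/(3*(z + (-2 + 1*(-5)))) = 1/(3*(z + (-2 - 5))) = 1/(3*(z - 7)) = 1/(3*(-7 + z)))
-2354 + (-566 + 1125)/(1/n(40) + G(-33, 32)) = -2354 + (-566 + 1125)/(1/(1/(3*(-7 + 40))) + (⅐)*32) = -2354 + 559/(1/((⅓)/33) + 32/7) = -2354 + 559/(1/((⅓)*(1/33)) + 32/7) = -2354 + 559/(1/(1/99) + 32/7) = -2354 + 559/(99 + 32/7) = -2354 + 559/(725/7) = -2354 + 559*(7/725) = -2354 + 3913/725 = -1702737/725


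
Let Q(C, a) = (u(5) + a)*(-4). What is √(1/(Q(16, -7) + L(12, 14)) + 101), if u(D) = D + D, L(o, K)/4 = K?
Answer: √48895/22 ≈ 10.051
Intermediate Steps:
L(o, K) = 4*K
u(D) = 2*D
Q(C, a) = -40 - 4*a (Q(C, a) = (2*5 + a)*(-4) = (10 + a)*(-4) = -40 - 4*a)
√(1/(Q(16, -7) + L(12, 14)) + 101) = √(1/((-40 - 4*(-7)) + 4*14) + 101) = √(1/((-40 + 28) + 56) + 101) = √(1/(-12 + 56) + 101) = √(1/44 + 101) = √(4445/44) = √48895/22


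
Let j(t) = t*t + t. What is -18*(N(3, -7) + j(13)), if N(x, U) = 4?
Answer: -3348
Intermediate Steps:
j(t) = t + t² (j(t) = t² + t = t + t²)
-18*(N(3, -7) + j(13)) = -18*(4 + 13*(1 + 13)) = -18*(4 + 13*14) = -18*(4 + 182) = -18*186 = -3348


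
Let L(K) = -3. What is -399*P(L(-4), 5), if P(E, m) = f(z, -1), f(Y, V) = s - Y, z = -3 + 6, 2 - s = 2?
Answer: 1197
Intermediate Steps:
s = 0 (s = 2 - 1*2 = 2 - 2 = 0)
z = 3
f(Y, V) = -Y (f(Y, V) = 0 - Y = -Y)
P(E, m) = -3 (P(E, m) = -1*3 = -3)
-399*P(L(-4), 5) = -399*(-3) = 1197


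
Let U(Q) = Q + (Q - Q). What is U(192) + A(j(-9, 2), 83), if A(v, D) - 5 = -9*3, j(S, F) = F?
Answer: 170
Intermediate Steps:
A(v, D) = -22 (A(v, D) = 5 - 9*3 = 5 - 27 = -22)
U(Q) = Q (U(Q) = Q + 0 = Q)
U(192) + A(j(-9, 2), 83) = 192 - 22 = 170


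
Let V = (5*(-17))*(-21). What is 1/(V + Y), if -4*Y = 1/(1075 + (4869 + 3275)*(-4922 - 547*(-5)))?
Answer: 71239412/127162350421 ≈ 0.00056022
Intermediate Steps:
Y = 1/71239412 (Y = -1/(4*(1075 + (4869 + 3275)*(-4922 - 547*(-5)))) = -1/(4*(1075 + 8144*(-4922 + 2735))) = -1/(4*(1075 + 8144*(-2187))) = -1/(4*(1075 - 17810928)) = -1/4/(-17809853) = -1/4*(-1/17809853) = 1/71239412 ≈ 1.4037e-8)
V = 1785 (V = -85*(-21) = 1785)
1/(V + Y) = 1/(1785 + 1/71239412) = 1/(127162350421/71239412) = 71239412/127162350421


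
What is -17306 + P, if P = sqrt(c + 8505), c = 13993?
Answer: -17306 + sqrt(22498) ≈ -17156.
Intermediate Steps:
P = sqrt(22498) (P = sqrt(13993 + 8505) = sqrt(22498) ≈ 149.99)
-17306 + P = -17306 + sqrt(22498)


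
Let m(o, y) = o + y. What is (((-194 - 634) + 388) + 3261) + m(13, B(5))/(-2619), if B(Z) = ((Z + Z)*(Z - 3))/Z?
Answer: 7388182/2619 ≈ 2821.0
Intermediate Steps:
B(Z) = -6 + 2*Z (B(Z) = ((2*Z)*(-3 + Z))/Z = (2*Z*(-3 + Z))/Z = -6 + 2*Z)
(((-194 - 634) + 388) + 3261) + m(13, B(5))/(-2619) = (((-194 - 634) + 388) + 3261) + (13 + (-6 + 2*5))/(-2619) = ((-828 + 388) + 3261) + (13 + (-6 + 10))*(-1/2619) = (-440 + 3261) + (13 + 4)*(-1/2619) = 2821 + 17*(-1/2619) = 2821 - 17/2619 = 7388182/2619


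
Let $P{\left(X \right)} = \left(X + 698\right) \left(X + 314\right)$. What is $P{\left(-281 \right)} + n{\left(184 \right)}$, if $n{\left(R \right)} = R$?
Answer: $13945$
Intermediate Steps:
$P{\left(X \right)} = \left(314 + X\right) \left(698 + X\right)$ ($P{\left(X \right)} = \left(698 + X\right) \left(314 + X\right) = \left(314 + X\right) \left(698 + X\right)$)
$P{\left(-281 \right)} + n{\left(184 \right)} = \left(219172 + \left(-281\right)^{2} + 1012 \left(-281\right)\right) + 184 = \left(219172 + 78961 - 284372\right) + 184 = 13761 + 184 = 13945$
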